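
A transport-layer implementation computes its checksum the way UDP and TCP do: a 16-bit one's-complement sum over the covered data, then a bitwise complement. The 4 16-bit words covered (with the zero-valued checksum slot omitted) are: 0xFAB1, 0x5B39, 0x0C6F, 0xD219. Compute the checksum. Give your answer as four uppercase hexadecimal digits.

CB8B

One's-complement addition (fold any carry out of bit 15 back into bit 0):
  0xFAB1 + 0x5B39 = 0x155EA → wrap carry → 0x55EB
  0x55EB + 0x0C6F = 0x0625A
  0x625A + 0xD219 = 0x13473 → wrap carry → 0x3474
One's-complement sum = 0x3474.
Checksum = ~0x3474 & 0xFFFF = 0xCB8B.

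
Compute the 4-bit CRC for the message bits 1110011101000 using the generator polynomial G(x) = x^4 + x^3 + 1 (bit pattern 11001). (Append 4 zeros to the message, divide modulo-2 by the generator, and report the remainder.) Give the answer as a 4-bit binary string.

1010

Append 4 zeros: 11100111010000000. Divide by 11001 (XOR where the leading bit is 1):
  pos 0: 11100 XOR 11001 = 00101
  pos 2: 10111 XOR 11001 = 01110
  pos 3: 11101 XOR 11001 = 00100
  pos 5: 10001 XOR 11001 = 01000
  pos 6: 10000 XOR 11001 = 01001
  pos 7: 10010 XOR 11001 = 01011
  pos 8: 10110 XOR 11001 = 01111
  pos 9: 11110 XOR 11001 = 00111
  pos 11: 11100 XOR 11001 = 00101
Remainder (last 4 bits) = 1010. This is the CRC / FCS.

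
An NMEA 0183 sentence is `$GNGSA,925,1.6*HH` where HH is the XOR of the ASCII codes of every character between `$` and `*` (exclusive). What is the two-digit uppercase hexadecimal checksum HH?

XOR the ASCII codes of the payload characters:
  'G' = 0x47 → acc = 0x47
  'N' = 0x4E → acc = 0x09
  'G' = 0x47 → acc = 0x4E
  'S' = 0x53 → acc = 0x1D
  'A' = 0x41 → acc = 0x5C
  ',' = 0x2C → acc = 0x70
  '9' = 0x39 → acc = 0x49
  '2' = 0x32 → acc = 0x7B
  '5' = 0x35 → acc = 0x4E
  ',' = 0x2C → acc = 0x62
  '1' = 0x31 → acc = 0x53
  '.' = 0x2E → acc = 0x7D
  '6' = 0x36 → acc = 0x4B
Checksum = 0x4B.

4B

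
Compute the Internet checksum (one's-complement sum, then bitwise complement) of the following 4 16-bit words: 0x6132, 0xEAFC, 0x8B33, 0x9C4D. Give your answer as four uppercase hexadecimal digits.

8C4F

One's-complement addition (fold any carry out of bit 15 back into bit 0):
  0x6132 + 0xEAFC = 0x14C2E → wrap carry → 0x4C2F
  0x4C2F + 0x8B33 = 0x0D762
  0xD762 + 0x9C4D = 0x173AF → wrap carry → 0x73B0
One's-complement sum = 0x73B0.
Checksum = ~0x73B0 & 0xFFFF = 0x8C4F.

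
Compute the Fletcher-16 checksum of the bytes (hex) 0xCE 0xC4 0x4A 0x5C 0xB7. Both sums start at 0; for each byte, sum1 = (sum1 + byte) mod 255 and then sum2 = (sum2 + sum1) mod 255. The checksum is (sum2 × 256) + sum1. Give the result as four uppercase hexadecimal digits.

6CF1

Running sums (mod 255):
  after byte 0 (0xCE): sum1=206, sum2=206
  after byte 1 (0xC4): sum1=147, sum2=98
  after byte 2 (0x4A): sum1=221, sum2=64
  after byte 3 (0x5C): sum1=58, sum2=122
  after byte 4 (0xB7): sum1=241, sum2=108
Checksum = sum2·256 + sum1 = 108·256 + 241 = 27889 = 0x6CF1.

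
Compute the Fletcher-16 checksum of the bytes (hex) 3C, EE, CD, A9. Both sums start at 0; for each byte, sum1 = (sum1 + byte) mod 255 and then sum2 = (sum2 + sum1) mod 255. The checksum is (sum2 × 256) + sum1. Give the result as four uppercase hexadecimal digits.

03A2

Running sums (mod 255):
  after byte 0 (3C): sum1=60, sum2=60
  after byte 1 (EE): sum1=43, sum2=103
  after byte 2 (CD): sum1=248, sum2=96
  after byte 3 (A9): sum1=162, sum2=3
Checksum = sum2·256 + sum1 = 3·256 + 162 = 930 = 0x03A2.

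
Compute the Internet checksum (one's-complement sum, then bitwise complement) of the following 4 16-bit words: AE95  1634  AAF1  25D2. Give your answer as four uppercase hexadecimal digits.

6A72

One's-complement addition (fold any carry out of bit 15 back into bit 0):
  0xAE95 + 0x1634 = 0x0C4C9
  0xC4C9 + 0xAAF1 = 0x16FBA → wrap carry → 0x6FBB
  0x6FBB + 0x25D2 = 0x0958D
One's-complement sum = 0x958D.
Checksum = ~0x958D & 0xFFFF = 0x6A72.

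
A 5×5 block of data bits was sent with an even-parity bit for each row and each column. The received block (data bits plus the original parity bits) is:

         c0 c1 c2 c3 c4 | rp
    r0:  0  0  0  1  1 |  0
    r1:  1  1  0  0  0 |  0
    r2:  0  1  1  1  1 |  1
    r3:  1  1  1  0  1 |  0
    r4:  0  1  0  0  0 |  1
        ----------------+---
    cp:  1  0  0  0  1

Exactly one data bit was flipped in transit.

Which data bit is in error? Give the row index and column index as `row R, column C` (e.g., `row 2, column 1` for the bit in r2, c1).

row 2, column 0

Recompute each row's even parity and compare to rp:
  r0: data parity 0, sent rp 0 → ok
  r1: data parity 0, sent rp 0 → ok
  r2: data parity 0, sent rp 1 → mismatch
  r3: data parity 0, sent rp 0 → ok
  r4: data parity 1, sent rp 1 → ok
Recompute each column's even parity and compare to cp:
  c0: data parity 0, sent cp 1 → mismatch
  c1: data parity 0, sent cp 0 → ok
  c2: data parity 0, sent cp 0 → ok
  c3: data parity 0, sent cp 0 → ok
  c4: data parity 1, sent cp 1 → ok
Exactly one row (r2) and one column (c0) fail → the flipped bit is at their intersection.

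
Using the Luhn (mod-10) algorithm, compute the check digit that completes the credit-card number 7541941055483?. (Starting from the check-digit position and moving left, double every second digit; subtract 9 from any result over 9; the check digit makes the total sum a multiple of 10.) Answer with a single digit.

8

Partial digits right→left: 3 8 4 5 5 0 1 4 9 1 4 5 7
Double every second digit counting from the check-digit position (so the 1st, 3rd, 5th, ... of the partial from the right).
  doubled (with −9 where >9): 6 8 1 2 9 8 5 → sum 39
  kept as-is: 8 5 0 4 1 5 → sum 23
Total = 39 + 23 = 62.
Check digit = (10 − (62 mod 10)) mod 10 = 8.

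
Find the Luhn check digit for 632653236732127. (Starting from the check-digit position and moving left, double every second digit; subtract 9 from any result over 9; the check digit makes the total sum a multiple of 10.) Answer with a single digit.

6

Partial digits right→left: 7 2 1 2 3 7 6 3 2 3 5 6 2 3 6
Double every second digit counting from the check-digit position (so the 1st, 3rd, 5th, ... of the partial from the right).
  doubled (with −9 where >9): 5 2 6 3 4 1 4 3 → sum 28
  kept as-is: 2 2 7 3 3 6 3 → sum 26
Total = 28 + 26 = 54.
Check digit = (10 − (54 mod 10)) mod 10 = 6.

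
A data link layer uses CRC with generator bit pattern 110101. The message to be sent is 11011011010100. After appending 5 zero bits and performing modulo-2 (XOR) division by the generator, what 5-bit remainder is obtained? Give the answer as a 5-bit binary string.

Append 5 zeros: 1101101101010000000. Divide by 110101 (XOR where the leading bit is 1):
  pos 0: 110110 XOR 110101 = 000011
  pos 4: 111101 XOR 110101 = 001000
  pos 6: 100001 XOR 110101 = 010100
  pos 7: 101000 XOR 110101 = 011101
  pos 8: 111010 XOR 110101 = 001111
  pos 10: 111100 XOR 110101 = 001001
  pos 12: 100100 XOR 110101 = 010001
  pos 13: 100010 XOR 110101 = 010111
Remainder (last 5 bits) = 10111. This is the CRC / FCS.

10111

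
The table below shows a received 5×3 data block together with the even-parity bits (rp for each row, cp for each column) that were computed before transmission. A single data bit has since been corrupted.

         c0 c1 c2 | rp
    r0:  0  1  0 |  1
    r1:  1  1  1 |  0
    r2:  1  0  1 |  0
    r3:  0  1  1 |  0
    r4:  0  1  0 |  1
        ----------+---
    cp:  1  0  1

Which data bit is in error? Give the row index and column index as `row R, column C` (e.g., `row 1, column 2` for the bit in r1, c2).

Recompute each row's even parity and compare to rp:
  r0: data parity 1, sent rp 1 → ok
  r1: data parity 1, sent rp 0 → mismatch
  r2: data parity 0, sent rp 0 → ok
  r3: data parity 0, sent rp 0 → ok
  r4: data parity 1, sent rp 1 → ok
Recompute each column's even parity and compare to cp:
  c0: data parity 0, sent cp 1 → mismatch
  c1: data parity 0, sent cp 0 → ok
  c2: data parity 1, sent cp 1 → ok
Exactly one row (r1) and one column (c0) fail → the flipped bit is at their intersection.

row 1, column 0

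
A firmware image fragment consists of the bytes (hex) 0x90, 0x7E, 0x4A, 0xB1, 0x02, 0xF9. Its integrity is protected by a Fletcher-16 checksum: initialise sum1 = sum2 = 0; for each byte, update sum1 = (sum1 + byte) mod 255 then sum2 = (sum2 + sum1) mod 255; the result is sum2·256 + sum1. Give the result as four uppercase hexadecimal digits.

Running sums (mod 255):
  after byte 0 (0x90): sum1=144, sum2=144
  after byte 1 (0x7E): sum1=15, sum2=159
  after byte 2 (0x4A): sum1=89, sum2=248
  after byte 3 (0xB1): sum1=11, sum2=4
  after byte 4 (0x02): sum1=13, sum2=17
  after byte 5 (0xF9): sum1=7, sum2=24
Checksum = sum2·256 + sum1 = 24·256 + 7 = 6151 = 0x1807.

1807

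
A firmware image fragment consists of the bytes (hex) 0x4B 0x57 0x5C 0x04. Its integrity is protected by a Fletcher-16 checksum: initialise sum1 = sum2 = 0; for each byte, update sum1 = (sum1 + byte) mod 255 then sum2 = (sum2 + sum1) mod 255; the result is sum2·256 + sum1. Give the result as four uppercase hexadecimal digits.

EF03

Running sums (mod 255):
  after byte 0 (0x4B): sum1=75, sum2=75
  after byte 1 (0x57): sum1=162, sum2=237
  after byte 2 (0x5C): sum1=254, sum2=236
  after byte 3 (0x04): sum1=3, sum2=239
Checksum = sum2·256 + sum1 = 239·256 + 3 = 61187 = 0xEF03.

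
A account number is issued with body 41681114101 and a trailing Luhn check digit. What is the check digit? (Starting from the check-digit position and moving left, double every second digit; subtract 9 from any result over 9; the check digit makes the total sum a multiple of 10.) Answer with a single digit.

Partial digits right→left: 1 0 1 4 1 1 1 8 6 1 4
Double every second digit counting from the check-digit position (so the 1st, 3rd, 5th, ... of the partial from the right).
  doubled (with −9 where >9): 2 2 2 2 3 8 → sum 19
  kept as-is: 0 4 1 8 1 → sum 14
Total = 19 + 14 = 33.
Check digit = (10 − (33 mod 10)) mod 10 = 7.

7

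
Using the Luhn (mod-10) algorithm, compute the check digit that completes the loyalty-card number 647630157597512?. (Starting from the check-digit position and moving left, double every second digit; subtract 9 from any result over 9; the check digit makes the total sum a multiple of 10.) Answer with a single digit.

Partial digits right→left: 2 1 5 7 9 5 7 5 1 0 3 6 7 4 6
Double every second digit counting from the check-digit position (so the 1st, 3rd, 5th, ... of the partial from the right).
  doubled (with −9 where >9): 4 1 9 5 2 6 5 3 → sum 35
  kept as-is: 1 7 5 5 0 6 4 → sum 28
Total = 35 + 28 = 63.
Check digit = (10 − (63 mod 10)) mod 10 = 7.

7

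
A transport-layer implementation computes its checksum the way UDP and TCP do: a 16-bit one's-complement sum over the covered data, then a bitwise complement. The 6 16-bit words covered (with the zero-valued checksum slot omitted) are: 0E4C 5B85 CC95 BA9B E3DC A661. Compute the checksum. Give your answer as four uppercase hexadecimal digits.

84BE

One's-complement addition (fold any carry out of bit 15 back into bit 0):
  0x0E4C + 0x5B85 = 0x069D1
  0x69D1 + 0xCC95 = 0x13666 → wrap carry → 0x3667
  0x3667 + 0xBA9B = 0x0F102
  0xF102 + 0xE3DC = 0x1D4DE → wrap carry → 0xD4DF
  0xD4DF + 0xA661 = 0x17B40 → wrap carry → 0x7B41
One's-complement sum = 0x7B41.
Checksum = ~0x7B41 & 0xFFFF = 0x84BE.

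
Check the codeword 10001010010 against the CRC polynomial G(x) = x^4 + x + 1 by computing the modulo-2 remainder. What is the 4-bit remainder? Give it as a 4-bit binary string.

1010

Modulo-2 division of 10001010010 by 10011:
  pos 0: 10001 XOR 10011 = 00010
  pos 3: 10010 XOR 10011 = 00001
Remainder = 1010 (nonzero — an error is detected).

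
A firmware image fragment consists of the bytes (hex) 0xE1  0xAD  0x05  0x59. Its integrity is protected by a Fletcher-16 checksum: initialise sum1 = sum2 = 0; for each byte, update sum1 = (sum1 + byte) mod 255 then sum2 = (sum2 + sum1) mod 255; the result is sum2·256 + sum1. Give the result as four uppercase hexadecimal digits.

F3ED

Running sums (mod 255):
  after byte 0 (0xE1): sum1=225, sum2=225
  after byte 1 (0xAD): sum1=143, sum2=113
  after byte 2 (0x05): sum1=148, sum2=6
  after byte 3 (0x59): sum1=237, sum2=243
Checksum = sum2·256 + sum1 = 243·256 + 237 = 62445 = 0xF3ED.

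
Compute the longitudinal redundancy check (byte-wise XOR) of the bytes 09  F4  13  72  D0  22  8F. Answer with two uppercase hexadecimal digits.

E1

XOR the bytes together:
  start with 0x09
  0x09 ⊕ 0xF4 = 0xFD
  0xFD ⊕ 0x13 = 0xEE
  0xEE ⊕ 0x72 = 0x9C
  0x9C ⊕ 0xD0 = 0x4C
  0x4C ⊕ 0x22 = 0x6E
  0x6E ⊕ 0x8F = 0xE1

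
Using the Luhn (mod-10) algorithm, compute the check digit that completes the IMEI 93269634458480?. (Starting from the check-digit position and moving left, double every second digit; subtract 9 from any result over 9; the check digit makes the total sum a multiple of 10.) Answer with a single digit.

8

Partial digits right→left: 0 8 4 8 5 4 4 3 6 9 6 2 3 9
Double every second digit counting from the check-digit position (so the 1st, 3rd, 5th, ... of the partial from the right).
  doubled (with −9 where >9): 0 8 1 8 3 3 6 → sum 29
  kept as-is: 8 8 4 3 9 2 9 → sum 43
Total = 29 + 43 = 72.
Check digit = (10 − (72 mod 10)) mod 10 = 8.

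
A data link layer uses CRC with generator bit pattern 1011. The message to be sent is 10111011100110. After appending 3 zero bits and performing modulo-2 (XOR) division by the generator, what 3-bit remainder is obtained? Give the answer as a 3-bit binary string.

Append 3 zeros: 10111011100110000. Divide by 1011 (XOR where the leading bit is 1):
  pos 0: 1011 XOR 1011 = 0000
  pos 4: 1011 XOR 1011 = 0000
  pos 8: 1001 XOR 1011 = 0010
  pos 10: 1010 XOR 1011 = 0001
  pos 13: 1000 XOR 1011 = 0011
Remainder (last 3 bits) = 011. This is the CRC / FCS.

011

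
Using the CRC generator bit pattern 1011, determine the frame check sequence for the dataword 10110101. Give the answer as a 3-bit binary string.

100

Append 3 zeros: 10110101000. Divide by 1011 (XOR where the leading bit is 1):
  pos 0: 1011 XOR 1011 = 0000
  pos 5: 1010 XOR 1011 = 0001
Remainder (last 3 bits) = 100. This is the CRC / FCS.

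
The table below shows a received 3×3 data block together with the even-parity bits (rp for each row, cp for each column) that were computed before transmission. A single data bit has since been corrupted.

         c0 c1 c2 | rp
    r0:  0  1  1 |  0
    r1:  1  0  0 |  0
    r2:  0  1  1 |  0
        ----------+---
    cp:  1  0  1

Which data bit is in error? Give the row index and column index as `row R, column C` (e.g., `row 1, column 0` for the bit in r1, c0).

row 1, column 2

Recompute each row's even parity and compare to rp:
  r0: data parity 0, sent rp 0 → ok
  r1: data parity 1, sent rp 0 → mismatch
  r2: data parity 0, sent rp 0 → ok
Recompute each column's even parity and compare to cp:
  c0: data parity 1, sent cp 1 → ok
  c1: data parity 0, sent cp 0 → ok
  c2: data parity 0, sent cp 1 → mismatch
Exactly one row (r1) and one column (c2) fail → the flipped bit is at their intersection.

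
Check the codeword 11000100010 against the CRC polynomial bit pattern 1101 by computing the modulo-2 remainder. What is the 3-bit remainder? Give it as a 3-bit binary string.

Modulo-2 division of 11000100010 by 1101:
  pos 0: 1100 XOR 1101 = 0001
  pos 3: 1010 XOR 1101 = 0111
  pos 4: 1110 XOR 1101 = 0011
  pos 6: 1101 XOR 1101 = 0000
Remainder = 000 (zero — the frame passes the CRC check).

000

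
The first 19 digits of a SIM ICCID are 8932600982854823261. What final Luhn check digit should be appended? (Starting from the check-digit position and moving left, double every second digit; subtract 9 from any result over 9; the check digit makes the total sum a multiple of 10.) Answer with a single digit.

8

Partial digits right→left: 1 6 2 3 2 8 4 5 8 2 8 9 0 0 6 2 3 9 8
Double every second digit counting from the check-digit position (so the 1st, 3rd, 5th, ... of the partial from the right).
  doubled (with −9 where >9): 2 4 4 8 7 7 0 3 6 7 → sum 48
  kept as-is: 6 3 8 5 2 9 0 2 9 → sum 44
Total = 48 + 44 = 92.
Check digit = (10 − (92 mod 10)) mod 10 = 8.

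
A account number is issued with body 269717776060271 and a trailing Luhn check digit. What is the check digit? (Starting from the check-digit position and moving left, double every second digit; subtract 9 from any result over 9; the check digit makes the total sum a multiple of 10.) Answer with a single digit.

Partial digits right→left: 1 7 2 0 6 0 6 7 7 7 1 7 9 6 2
Double every second digit counting from the check-digit position (so the 1st, 3rd, 5th, ... of the partial from the right).
  doubled (with −9 where >9): 2 4 3 3 5 2 9 4 → sum 32
  kept as-is: 7 0 0 7 7 7 6 → sum 34
Total = 32 + 34 = 66.
Check digit = (10 − (66 mod 10)) mod 10 = 4.

4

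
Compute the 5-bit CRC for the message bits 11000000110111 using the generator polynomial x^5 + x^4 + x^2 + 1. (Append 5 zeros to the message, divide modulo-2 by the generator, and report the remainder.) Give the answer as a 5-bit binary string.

10011

Append 5 zeros: 1100000011011100000. Divide by 110101 (XOR where the leading bit is 1):
  pos 0: 110000 XOR 110101 = 000101
  pos 3: 101001 XOR 110101 = 011100
  pos 4: 111001 XOR 110101 = 001100
  pos 6: 110001 XOR 110101 = 000100
  pos 9: 100110 XOR 110101 = 010011
  pos 10: 100110 XOR 110101 = 010011
  pos 11: 100110 XOR 110101 = 010011
  pos 12: 100110 XOR 110101 = 010011
  pos 13: 100110 XOR 110101 = 010011
Remainder (last 5 bits) = 10011. This is the CRC / FCS.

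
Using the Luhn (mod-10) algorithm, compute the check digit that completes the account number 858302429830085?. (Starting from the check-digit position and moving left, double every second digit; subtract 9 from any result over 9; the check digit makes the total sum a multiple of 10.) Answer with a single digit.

4

Partial digits right→left: 5 8 0 0 3 8 9 2 4 2 0 3 8 5 8
Double every second digit counting from the check-digit position (so the 1st, 3rd, 5th, ... of the partial from the right).
  doubled (with −9 where >9): 1 0 6 9 8 0 7 7 → sum 38
  kept as-is: 8 0 8 2 2 3 5 → sum 28
Total = 38 + 28 = 66.
Check digit = (10 − (66 mod 10)) mod 10 = 4.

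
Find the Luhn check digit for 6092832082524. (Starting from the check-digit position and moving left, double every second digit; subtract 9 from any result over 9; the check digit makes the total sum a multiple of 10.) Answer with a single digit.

2

Partial digits right→left: 4 2 5 2 8 0 2 3 8 2 9 0 6
Double every second digit counting from the check-digit position (so the 1st, 3rd, 5th, ... of the partial from the right).
  doubled (with −9 where >9): 8 1 7 4 7 9 3 → sum 39
  kept as-is: 2 2 0 3 2 0 → sum 9
Total = 39 + 9 = 48.
Check digit = (10 − (48 mod 10)) mod 10 = 2.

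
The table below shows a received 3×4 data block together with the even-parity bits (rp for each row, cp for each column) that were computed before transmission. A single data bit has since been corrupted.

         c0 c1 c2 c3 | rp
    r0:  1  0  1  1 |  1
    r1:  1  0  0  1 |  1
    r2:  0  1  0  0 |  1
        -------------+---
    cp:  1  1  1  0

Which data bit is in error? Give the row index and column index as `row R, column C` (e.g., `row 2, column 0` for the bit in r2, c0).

row 1, column 0

Recompute each row's even parity and compare to rp:
  r0: data parity 1, sent rp 1 → ok
  r1: data parity 0, sent rp 1 → mismatch
  r2: data parity 1, sent rp 1 → ok
Recompute each column's even parity and compare to cp:
  c0: data parity 0, sent cp 1 → mismatch
  c1: data parity 1, sent cp 1 → ok
  c2: data parity 1, sent cp 1 → ok
  c3: data parity 0, sent cp 0 → ok
Exactly one row (r1) and one column (c0) fail → the flipped bit is at their intersection.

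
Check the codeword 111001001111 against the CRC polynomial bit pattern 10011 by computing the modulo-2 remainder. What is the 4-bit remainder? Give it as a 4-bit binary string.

Modulo-2 division of 111001001111 by 10011:
  pos 0: 11100 XOR 10011 = 01111
  pos 1: 11111 XOR 10011 = 01100
  pos 2: 11000 XOR 10011 = 01011
  pos 3: 10110 XOR 10011 = 00101
  pos 5: 10111 XOR 10011 = 00100
  pos 7: 10011 XOR 10011 = 00000
Remainder = 0000 (zero — the frame passes the CRC check).

0000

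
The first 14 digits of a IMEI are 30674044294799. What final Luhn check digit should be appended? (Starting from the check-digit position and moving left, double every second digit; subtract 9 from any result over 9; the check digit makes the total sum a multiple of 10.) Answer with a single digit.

Partial digits right→left: 9 9 7 4 9 2 4 4 0 4 7 6 0 3
Double every second digit counting from the check-digit position (so the 1st, 3rd, 5th, ... of the partial from the right).
  doubled (with −9 where >9): 9 5 9 8 0 5 0 → sum 36
  kept as-is: 9 4 2 4 4 6 3 → sum 32
Total = 36 + 32 = 68.
Check digit = (10 − (68 mod 10)) mod 10 = 2.

2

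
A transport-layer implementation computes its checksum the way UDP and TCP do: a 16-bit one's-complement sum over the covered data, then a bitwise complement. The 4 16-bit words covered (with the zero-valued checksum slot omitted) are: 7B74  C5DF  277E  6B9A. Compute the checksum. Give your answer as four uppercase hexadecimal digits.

2B93

One's-complement addition (fold any carry out of bit 15 back into bit 0):
  0x7B74 + 0xC5DF = 0x14153 → wrap carry → 0x4154
  0x4154 + 0x277E = 0x068D2
  0x68D2 + 0x6B9A = 0x0D46C
One's-complement sum = 0xD46C.
Checksum = ~0xD46C & 0xFFFF = 0x2B93.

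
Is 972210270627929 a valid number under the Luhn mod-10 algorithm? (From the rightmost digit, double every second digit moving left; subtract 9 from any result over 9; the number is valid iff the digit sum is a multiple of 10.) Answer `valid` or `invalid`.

valid

From the right, keep odd positions and double even positions (subtract 9 from any doubled value over 9):
  doubled (positions 2,4,...): 4 5 3 5 0 4 5 → sum 26
  kept (positions 1,3,...): 9 9 2 0 2 1 2 9 → sum 34
Total = 60.
60 mod 10 = 0, so the number is valid.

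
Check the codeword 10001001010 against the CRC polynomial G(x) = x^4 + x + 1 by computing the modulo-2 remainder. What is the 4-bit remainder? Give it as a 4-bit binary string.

0001

Modulo-2 division of 10001001010 by 10011:
  pos 0: 10001 XOR 10011 = 00010
  pos 3: 10001 XOR 10011 = 00010
  pos 6: 10010 XOR 10011 = 00001
Remainder = 0001 (nonzero — an error is detected).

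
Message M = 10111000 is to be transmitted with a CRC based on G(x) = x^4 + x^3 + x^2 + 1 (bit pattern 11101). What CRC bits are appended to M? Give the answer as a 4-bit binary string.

1010

Append 4 zeros: 101110000000. Divide by 11101 (XOR where the leading bit is 1):
  pos 0: 10111 XOR 11101 = 01010
  pos 1: 10100 XOR 11101 = 01001
  pos 2: 10010 XOR 11101 = 01111
  pos 3: 11110 XOR 11101 = 00011
  pos 6: 11000 XOR 11101 = 00101
Remainder (last 4 bits) = 1010. This is the CRC / FCS.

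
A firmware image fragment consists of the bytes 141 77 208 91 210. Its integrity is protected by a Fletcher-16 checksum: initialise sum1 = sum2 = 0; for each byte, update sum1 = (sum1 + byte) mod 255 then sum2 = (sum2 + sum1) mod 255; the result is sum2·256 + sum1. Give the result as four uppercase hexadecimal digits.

F4D9

Running sums (mod 255):
  after byte 0 (141): sum1=141, sum2=141
  after byte 1 (77): sum1=218, sum2=104
  after byte 2 (208): sum1=171, sum2=20
  after byte 3 (91): sum1=7, sum2=27
  after byte 4 (210): sum1=217, sum2=244
Checksum = sum2·256 + sum1 = 244·256 + 217 = 62681 = 0xF4D9.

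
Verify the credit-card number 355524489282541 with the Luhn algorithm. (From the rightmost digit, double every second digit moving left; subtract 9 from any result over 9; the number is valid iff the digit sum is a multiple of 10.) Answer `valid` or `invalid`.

valid

From the right, keep odd positions and double even positions (subtract 9 from any doubled value over 9):
  doubled (positions 2,4,...): 8 4 4 7 8 1 1 → sum 33
  kept (positions 1,3,...): 1 5 8 9 4 2 5 3 → sum 37
Total = 70.
70 mod 10 = 0, so the number is valid.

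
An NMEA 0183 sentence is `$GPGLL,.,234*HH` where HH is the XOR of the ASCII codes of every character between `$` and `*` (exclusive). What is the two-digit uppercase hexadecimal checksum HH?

XOR the ASCII codes of the payload characters:
  'G' = 0x47 → acc = 0x47
  'P' = 0x50 → acc = 0x17
  'G' = 0x47 → acc = 0x50
  'L' = 0x4C → acc = 0x1C
  'L' = 0x4C → acc = 0x50
  ',' = 0x2C → acc = 0x7C
  '.' = 0x2E → acc = 0x52
  ',' = 0x2C → acc = 0x7E
  '2' = 0x32 → acc = 0x4C
  '3' = 0x33 → acc = 0x7F
  '4' = 0x34 → acc = 0x4B
Checksum = 0x4B.

4B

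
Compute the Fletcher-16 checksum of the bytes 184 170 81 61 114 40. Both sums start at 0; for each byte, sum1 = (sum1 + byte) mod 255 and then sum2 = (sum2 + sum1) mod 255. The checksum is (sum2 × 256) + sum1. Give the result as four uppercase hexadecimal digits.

Running sums (mod 255):
  after byte 0 (184): sum1=184, sum2=184
  after byte 1 (170): sum1=99, sum2=28
  after byte 2 (81): sum1=180, sum2=208
  after byte 3 (61): sum1=241, sum2=194
  after byte 4 (114): sum1=100, sum2=39
  after byte 5 (40): sum1=140, sum2=179
Checksum = sum2·256 + sum1 = 179·256 + 140 = 45964 = 0xB38C.

B38C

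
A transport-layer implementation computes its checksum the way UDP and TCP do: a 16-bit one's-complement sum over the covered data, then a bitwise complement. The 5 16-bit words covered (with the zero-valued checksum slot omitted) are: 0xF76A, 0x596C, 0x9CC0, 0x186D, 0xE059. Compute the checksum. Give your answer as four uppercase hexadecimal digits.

19A1

One's-complement addition (fold any carry out of bit 15 back into bit 0):
  0xF76A + 0x596C = 0x150D6 → wrap carry → 0x50D7
  0x50D7 + 0x9CC0 = 0x0ED97
  0xED97 + 0x186D = 0x10604 → wrap carry → 0x0605
  0x0605 + 0xE059 = 0x0E65E
One's-complement sum = 0xE65E.
Checksum = ~0xE65E & 0xFFFF = 0x19A1.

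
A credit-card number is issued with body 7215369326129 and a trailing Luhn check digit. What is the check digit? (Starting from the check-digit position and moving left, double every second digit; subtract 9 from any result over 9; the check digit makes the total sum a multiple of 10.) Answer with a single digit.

Partial digits right→left: 9 2 1 6 2 3 9 6 3 5 1 2 7
Double every second digit counting from the check-digit position (so the 1st, 3rd, 5th, ... of the partial from the right).
  doubled (with −9 where >9): 9 2 4 9 6 2 5 → sum 37
  kept as-is: 2 6 3 6 5 2 → sum 24
Total = 37 + 24 = 61.
Check digit = (10 − (61 mod 10)) mod 10 = 9.

9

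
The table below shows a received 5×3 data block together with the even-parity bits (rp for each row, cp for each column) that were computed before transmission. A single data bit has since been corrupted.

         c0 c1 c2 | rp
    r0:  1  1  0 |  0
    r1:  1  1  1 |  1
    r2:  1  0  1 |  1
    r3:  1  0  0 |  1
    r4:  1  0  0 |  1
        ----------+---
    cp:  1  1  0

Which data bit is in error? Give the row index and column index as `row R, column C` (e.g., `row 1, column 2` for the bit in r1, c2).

row 2, column 1

Recompute each row's even parity and compare to rp:
  r0: data parity 0, sent rp 0 → ok
  r1: data parity 1, sent rp 1 → ok
  r2: data parity 0, sent rp 1 → mismatch
  r3: data parity 1, sent rp 1 → ok
  r4: data parity 1, sent rp 1 → ok
Recompute each column's even parity and compare to cp:
  c0: data parity 1, sent cp 1 → ok
  c1: data parity 0, sent cp 1 → mismatch
  c2: data parity 0, sent cp 0 → ok
Exactly one row (r2) and one column (c1) fail → the flipped bit is at their intersection.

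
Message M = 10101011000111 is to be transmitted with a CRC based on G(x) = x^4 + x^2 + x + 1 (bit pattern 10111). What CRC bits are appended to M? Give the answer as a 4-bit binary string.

1100

Append 4 zeros: 101010110001110000. Divide by 10111 (XOR where the leading bit is 1):
  pos 0: 10101 XOR 10111 = 00010
  pos 3: 10011 XOR 10111 = 00100
  pos 5: 10000 XOR 10111 = 00111
  pos 7: 11101 XOR 10111 = 01010
  pos 8: 10101 XOR 10111 = 00010
  pos 11: 10100 XOR 10111 = 00011
Remainder (last 4 bits) = 1100. This is the CRC / FCS.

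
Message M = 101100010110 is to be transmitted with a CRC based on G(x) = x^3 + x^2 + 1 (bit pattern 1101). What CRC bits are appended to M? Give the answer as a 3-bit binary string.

000

Append 3 zeros: 101100010110000. Divide by 1101 (XOR where the leading bit is 1):
  pos 0: 1011 XOR 1101 = 0110
  pos 1: 1100 XOR 1101 = 0001
  pos 4: 1001 XOR 1101 = 0100
  pos 5: 1000 XOR 1101 = 0101
  pos 6: 1011 XOR 1101 = 0110
  pos 7: 1101 XOR 1101 = 0000
Remainder (last 3 bits) = 000. This is the CRC / FCS.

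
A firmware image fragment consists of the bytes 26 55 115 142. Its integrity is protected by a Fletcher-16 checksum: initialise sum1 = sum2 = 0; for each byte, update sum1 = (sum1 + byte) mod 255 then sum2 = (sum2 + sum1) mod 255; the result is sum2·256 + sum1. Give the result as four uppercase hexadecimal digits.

8353

Running sums (mod 255):
  after byte 0 (26): sum1=26, sum2=26
  after byte 1 (55): sum1=81, sum2=107
  after byte 2 (115): sum1=196, sum2=48
  after byte 3 (142): sum1=83, sum2=131
Checksum = sum2·256 + sum1 = 131·256 + 83 = 33619 = 0x8353.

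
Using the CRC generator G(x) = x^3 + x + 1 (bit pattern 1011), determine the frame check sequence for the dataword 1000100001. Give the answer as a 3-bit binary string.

Append 3 zeros: 1000100001000. Divide by 1011 (XOR where the leading bit is 1):
  pos 0: 1000 XOR 1011 = 0011
  pos 2: 1110 XOR 1011 = 0101
  pos 3: 1010 XOR 1011 = 0001
  pos 6: 1001 XOR 1011 = 0010
  pos 8: 1000 XOR 1011 = 0011
Remainder (last 3 bits) = 110. This is the CRC / FCS.

110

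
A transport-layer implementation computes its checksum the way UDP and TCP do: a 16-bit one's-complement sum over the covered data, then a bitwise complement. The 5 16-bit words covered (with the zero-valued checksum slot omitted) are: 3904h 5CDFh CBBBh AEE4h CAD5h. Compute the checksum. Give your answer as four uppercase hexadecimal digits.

24A6

One's-complement addition (fold any carry out of bit 15 back into bit 0):
  0x3904 + 0x5CDF = 0x095E3
  0x95E3 + 0xCBBB = 0x1619E → wrap carry → 0x619F
  0x619F + 0xAEE4 = 0x11083 → wrap carry → 0x1084
  0x1084 + 0xCAD5 = 0x0DB59
One's-complement sum = 0xDB59.
Checksum = ~0xDB59 & 0xFFFF = 0x24A6.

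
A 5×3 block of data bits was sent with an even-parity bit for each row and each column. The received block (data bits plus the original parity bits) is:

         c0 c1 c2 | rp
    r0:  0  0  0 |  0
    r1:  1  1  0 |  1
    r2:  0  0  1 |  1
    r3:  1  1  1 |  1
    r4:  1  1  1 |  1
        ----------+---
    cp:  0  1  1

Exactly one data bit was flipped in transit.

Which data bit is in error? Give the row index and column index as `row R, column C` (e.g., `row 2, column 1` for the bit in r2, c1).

row 1, column 0

Recompute each row's even parity and compare to rp:
  r0: data parity 0, sent rp 0 → ok
  r1: data parity 0, sent rp 1 → mismatch
  r2: data parity 1, sent rp 1 → ok
  r3: data parity 1, sent rp 1 → ok
  r4: data parity 1, sent rp 1 → ok
Recompute each column's even parity and compare to cp:
  c0: data parity 1, sent cp 0 → mismatch
  c1: data parity 1, sent cp 1 → ok
  c2: data parity 1, sent cp 1 → ok
Exactly one row (r1) and one column (c0) fail → the flipped bit is at their intersection.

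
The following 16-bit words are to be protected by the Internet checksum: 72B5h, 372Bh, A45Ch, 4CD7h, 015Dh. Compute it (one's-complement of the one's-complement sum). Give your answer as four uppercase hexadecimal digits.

One's-complement addition (fold any carry out of bit 15 back into bit 0):
  0x72B5 + 0x372B = 0x0A9E0
  0xA9E0 + 0xA45C = 0x14E3C → wrap carry → 0x4E3D
  0x4E3D + 0x4CD7 = 0x09B14
  0x9B14 + 0x015D = 0x09C71
One's-complement sum = 0x9C71.
Checksum = ~0x9C71 & 0xFFFF = 0x638E.

638E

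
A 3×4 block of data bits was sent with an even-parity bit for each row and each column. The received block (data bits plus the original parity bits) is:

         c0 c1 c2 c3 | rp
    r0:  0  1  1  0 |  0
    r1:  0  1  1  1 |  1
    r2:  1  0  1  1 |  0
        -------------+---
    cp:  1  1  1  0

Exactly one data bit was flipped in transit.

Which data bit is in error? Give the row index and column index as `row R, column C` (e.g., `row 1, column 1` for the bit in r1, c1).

Recompute each row's even parity and compare to rp:
  r0: data parity 0, sent rp 0 → ok
  r1: data parity 1, sent rp 1 → ok
  r2: data parity 1, sent rp 0 → mismatch
Recompute each column's even parity and compare to cp:
  c0: data parity 1, sent cp 1 → ok
  c1: data parity 0, sent cp 1 → mismatch
  c2: data parity 1, sent cp 1 → ok
  c3: data parity 0, sent cp 0 → ok
Exactly one row (r2) and one column (c1) fail → the flipped bit is at their intersection.

row 2, column 1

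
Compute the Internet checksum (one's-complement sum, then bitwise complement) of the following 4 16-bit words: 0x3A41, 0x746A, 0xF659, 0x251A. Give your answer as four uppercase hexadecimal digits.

One's-complement addition (fold any carry out of bit 15 back into bit 0):
  0x3A41 + 0x746A = 0x0AEAB
  0xAEAB + 0xF659 = 0x1A504 → wrap carry → 0xA505
  0xA505 + 0x251A = 0x0CA1F
One's-complement sum = 0xCA1F.
Checksum = ~0xCA1F & 0xFFFF = 0x35E0.

35E0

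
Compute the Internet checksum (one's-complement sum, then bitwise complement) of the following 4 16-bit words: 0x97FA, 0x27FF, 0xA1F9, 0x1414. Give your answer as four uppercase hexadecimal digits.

One's-complement addition (fold any carry out of bit 15 back into bit 0):
  0x97FA + 0x27FF = 0x0BFF9
  0xBFF9 + 0xA1F9 = 0x161F2 → wrap carry → 0x61F3
  0x61F3 + 0x1414 = 0x07607
One's-complement sum = 0x7607.
Checksum = ~0x7607 & 0xFFFF = 0x89F8.

89F8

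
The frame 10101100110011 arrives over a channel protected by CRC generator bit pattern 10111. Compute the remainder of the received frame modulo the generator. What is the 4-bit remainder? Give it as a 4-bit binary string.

Modulo-2 division of 10101100110011 by 10111:
  pos 0: 10101 XOR 10111 = 00010
  pos 3: 10100 XOR 10111 = 00011
  pos 6: 11110 XOR 10111 = 01001
  pos 7: 10010 XOR 10111 = 00101
  pos 9: 10111 XOR 10111 = 00000
Remainder = 0000 (zero — the frame passes the CRC check).

0000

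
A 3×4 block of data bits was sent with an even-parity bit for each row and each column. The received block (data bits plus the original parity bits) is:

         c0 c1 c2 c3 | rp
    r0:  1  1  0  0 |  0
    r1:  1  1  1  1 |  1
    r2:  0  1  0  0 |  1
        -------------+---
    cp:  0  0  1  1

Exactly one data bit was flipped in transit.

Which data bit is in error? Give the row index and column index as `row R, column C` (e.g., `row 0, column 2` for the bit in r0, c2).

row 1, column 1

Recompute each row's even parity and compare to rp:
  r0: data parity 0, sent rp 0 → ok
  r1: data parity 0, sent rp 1 → mismatch
  r2: data parity 1, sent rp 1 → ok
Recompute each column's even parity and compare to cp:
  c0: data parity 0, sent cp 0 → ok
  c1: data parity 1, sent cp 0 → mismatch
  c2: data parity 1, sent cp 1 → ok
  c3: data parity 1, sent cp 1 → ok
Exactly one row (r1) and one column (c1) fail → the flipped bit is at their intersection.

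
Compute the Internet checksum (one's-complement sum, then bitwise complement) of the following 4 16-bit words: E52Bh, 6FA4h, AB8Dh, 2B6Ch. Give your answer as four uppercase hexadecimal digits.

D435

One's-complement addition (fold any carry out of bit 15 back into bit 0):
  0xE52B + 0x6FA4 = 0x154CF → wrap carry → 0x54D0
  0x54D0 + 0xAB8D = 0x1005D → wrap carry → 0x005E
  0x005E + 0x2B6C = 0x02BCA
One's-complement sum = 0x2BCA.
Checksum = ~0x2BCA & 0xFFFF = 0xD435.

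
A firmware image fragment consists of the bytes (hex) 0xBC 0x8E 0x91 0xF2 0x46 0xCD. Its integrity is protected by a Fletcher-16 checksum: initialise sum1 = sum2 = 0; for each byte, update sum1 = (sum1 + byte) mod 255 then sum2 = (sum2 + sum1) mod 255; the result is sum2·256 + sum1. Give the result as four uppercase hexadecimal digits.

Running sums (mod 255):
  after byte 0 (0xBC): sum1=188, sum2=188
  after byte 1 (0x8E): sum1=75, sum2=8
  after byte 2 (0x91): sum1=220, sum2=228
  after byte 3 (0xF2): sum1=207, sum2=180
  after byte 4 (0x46): sum1=22, sum2=202
  after byte 5 (0xCD): sum1=227, sum2=174
Checksum = sum2·256 + sum1 = 174·256 + 227 = 44771 = 0xAEE3.

AEE3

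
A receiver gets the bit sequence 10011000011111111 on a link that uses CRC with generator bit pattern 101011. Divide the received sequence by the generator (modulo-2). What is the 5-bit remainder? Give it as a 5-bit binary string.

00010

Modulo-2 division of 10011000011111111 by 101011:
  pos 0: 100110 XOR 101011 = 001101
  pos 2: 110100 XOR 101011 = 011111
  pos 3: 111110 XOR 101011 = 010101
  pos 4: 101011 XOR 101011 = 000000
  pos 10: 111111 XOR 101011 = 010100
  pos 11: 101001 XOR 101011 = 000010
Remainder = 00010 (nonzero — an error is detected).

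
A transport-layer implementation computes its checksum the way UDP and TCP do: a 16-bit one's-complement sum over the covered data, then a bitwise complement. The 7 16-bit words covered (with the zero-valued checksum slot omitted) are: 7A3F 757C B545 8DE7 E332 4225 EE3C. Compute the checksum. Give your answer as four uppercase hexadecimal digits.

One's-complement addition (fold any carry out of bit 15 back into bit 0):
  0x7A3F + 0x757C = 0x0EFBB
  0xEFBB + 0xB545 = 0x1A500 → wrap carry → 0xA501
  0xA501 + 0x8DE7 = 0x132E8 → wrap carry → 0x32E9
  0x32E9 + 0xE332 = 0x1161B → wrap carry → 0x161C
  0x161C + 0x4225 = 0x05841
  0x5841 + 0xEE3C = 0x1467D → wrap carry → 0x467E
One's-complement sum = 0x467E.
Checksum = ~0x467E & 0xFFFF = 0xB981.

B981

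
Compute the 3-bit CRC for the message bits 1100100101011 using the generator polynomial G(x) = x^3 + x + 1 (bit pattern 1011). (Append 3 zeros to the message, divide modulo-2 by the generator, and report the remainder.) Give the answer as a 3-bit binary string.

Append 3 zeros: 1100100101011000. Divide by 1011 (XOR where the leading bit is 1):
  pos 0: 1100 XOR 1011 = 0111
  pos 1: 1111 XOR 1011 = 0100
  pos 2: 1000 XOR 1011 = 0011
  pos 4: 1101 XOR 1011 = 0110
  pos 5: 1100 XOR 1011 = 0111
  pos 6: 1111 XOR 1011 = 0100
  pos 7: 1000 XOR 1011 = 0011
  pos 9: 1111 XOR 1011 = 0100
  pos 10: 1000 XOR 1011 = 0011
  pos 12: 1100 XOR 1011 = 0111
Remainder (last 3 bits) = 111. This is the CRC / FCS.

111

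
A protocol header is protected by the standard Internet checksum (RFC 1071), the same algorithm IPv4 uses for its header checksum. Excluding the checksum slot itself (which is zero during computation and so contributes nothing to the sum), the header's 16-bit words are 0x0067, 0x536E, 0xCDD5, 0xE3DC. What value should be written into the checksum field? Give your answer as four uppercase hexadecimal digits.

FA77

One's-complement addition (fold any carry out of bit 15 back into bit 0):
  0x0067 + 0x536E = 0x053D5
  0x53D5 + 0xCDD5 = 0x121AA → wrap carry → 0x21AB
  0x21AB + 0xE3DC = 0x10587 → wrap carry → 0x0588
One's-complement sum = 0x0588.
Checksum = ~0x0588 & 0xFFFF = 0xFA77.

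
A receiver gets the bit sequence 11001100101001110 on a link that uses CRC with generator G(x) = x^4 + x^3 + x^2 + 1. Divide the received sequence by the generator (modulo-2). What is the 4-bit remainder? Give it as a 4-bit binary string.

Modulo-2 division of 11001100101001110 by 11101:
  pos 0: 11001 XOR 11101 = 00100
  pos 2: 10010 XOR 11101 = 01111
  pos 3: 11110 XOR 11101 = 00011
  pos 6: 11101 XOR 11101 = 00000
Remainder = 1110 (nonzero — an error is detected).

1110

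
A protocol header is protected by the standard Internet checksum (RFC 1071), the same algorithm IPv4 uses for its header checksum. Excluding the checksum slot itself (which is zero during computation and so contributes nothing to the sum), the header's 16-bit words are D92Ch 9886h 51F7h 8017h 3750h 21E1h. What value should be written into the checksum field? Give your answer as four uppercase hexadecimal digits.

630C

One's-complement addition (fold any carry out of bit 15 back into bit 0):
  0xD92C + 0x9886 = 0x171B2 → wrap carry → 0x71B3
  0x71B3 + 0x51F7 = 0x0C3AA
  0xC3AA + 0x8017 = 0x143C1 → wrap carry → 0x43C2
  0x43C2 + 0x3750 = 0x07B12
  0x7B12 + 0x21E1 = 0x09CF3
One's-complement sum = 0x9CF3.
Checksum = ~0x9CF3 & 0xFFFF = 0x630C.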